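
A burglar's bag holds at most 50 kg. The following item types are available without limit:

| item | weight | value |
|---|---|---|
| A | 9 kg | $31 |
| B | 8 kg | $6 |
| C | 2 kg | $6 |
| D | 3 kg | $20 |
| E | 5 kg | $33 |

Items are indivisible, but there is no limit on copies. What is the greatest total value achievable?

$333

Best value-per-unit is D at 20/3; filling with it alone gives 16×20 = 320.
Optimal mix: 15×D + 1×E → weight 50, value 333.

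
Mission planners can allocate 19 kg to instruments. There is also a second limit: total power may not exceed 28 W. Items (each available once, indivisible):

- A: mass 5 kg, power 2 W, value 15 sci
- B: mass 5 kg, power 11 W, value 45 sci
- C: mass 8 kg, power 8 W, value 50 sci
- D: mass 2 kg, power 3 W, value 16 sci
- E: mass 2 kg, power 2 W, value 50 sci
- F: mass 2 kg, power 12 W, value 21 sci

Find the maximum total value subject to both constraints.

161 sci

Feasible sets respecting both limits:
- B+C+D+E: mass 17, power 24, value 161
- A+C+D+E+F: mass 19, power 27, value 152
- B+C+E: mass 15, power 21, value 145
Best: 161 sci.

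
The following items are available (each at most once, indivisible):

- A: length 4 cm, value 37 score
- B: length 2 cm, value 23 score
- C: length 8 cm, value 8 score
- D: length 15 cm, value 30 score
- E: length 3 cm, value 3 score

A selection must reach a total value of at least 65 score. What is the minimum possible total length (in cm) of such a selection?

14

Subsets with value ≥ 65, sorted by total length:
- A+B+C: length 14, value 68
- A+B+C+E: length 17, value 71
- A+D: length 19, value 67
Minimum length: 14 cm.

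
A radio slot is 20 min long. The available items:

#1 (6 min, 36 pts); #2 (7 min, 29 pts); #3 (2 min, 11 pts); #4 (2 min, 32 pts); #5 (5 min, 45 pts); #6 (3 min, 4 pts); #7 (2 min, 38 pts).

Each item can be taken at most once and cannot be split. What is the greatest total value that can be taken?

This is a 0/1 knapsack; check combinations near the capacity.
- #1+#3+#4+#5+#6+#7: duration 6+2+2+5+3+2=20, value 36+11+32+45+4+38=166
- #1+#3+#4+#5+#7: duration 6+2+2+5+2=17, value 36+11+32+45+38=162
- #2+#3+#4+#5+#7: duration 7+2+2+5+2=18, value 29+11+32+45+38=155
- #1+#4+#5+#6+#7: duration 6+2+5+3+2=18, value 36+32+45+4+38=155
- #1+#4+#5+#7: duration 6+2+5+2=15, value 36+32+45+38=151
Best: 166 pts.

166 pts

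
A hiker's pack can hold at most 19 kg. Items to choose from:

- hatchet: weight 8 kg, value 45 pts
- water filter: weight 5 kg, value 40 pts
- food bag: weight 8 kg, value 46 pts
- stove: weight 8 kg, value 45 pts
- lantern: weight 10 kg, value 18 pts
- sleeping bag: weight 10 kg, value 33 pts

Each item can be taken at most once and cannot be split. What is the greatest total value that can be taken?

This is a 0/1 knapsack; check combinations near the capacity.
- hatchet+food bag: weight 8+8=16, value 45+46=91
- food bag+stove: weight 8+8=16, value 46+45=91
- hatchet+stove: weight 8+8=16, value 45+45=90
Best: 91 pts.

91 pts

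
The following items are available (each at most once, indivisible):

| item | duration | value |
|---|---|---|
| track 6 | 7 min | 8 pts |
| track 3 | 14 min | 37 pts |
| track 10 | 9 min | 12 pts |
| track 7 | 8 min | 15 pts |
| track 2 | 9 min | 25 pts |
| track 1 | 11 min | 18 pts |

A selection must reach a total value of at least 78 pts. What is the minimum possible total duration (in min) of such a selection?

Subsets with value ≥ 78, sorted by total duration:
- track 3+track 2+track 1: duration 34, value 80
- track 6+track 3+track 7+track 2: duration 38, value 85
- track 6+track 3+track 10+track 2: duration 39, value 82
Minimum duration: 34 min.

34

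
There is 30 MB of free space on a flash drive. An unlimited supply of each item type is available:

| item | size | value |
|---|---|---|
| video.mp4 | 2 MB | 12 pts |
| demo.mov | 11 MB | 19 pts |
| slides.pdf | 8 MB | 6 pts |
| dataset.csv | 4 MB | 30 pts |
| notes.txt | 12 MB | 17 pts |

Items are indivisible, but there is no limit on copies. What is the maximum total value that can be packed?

Best value-per-unit is dataset.csv at 30/4; filling with it alone gives 7×30 = 210.
Optimal mix: 1×video.mp4 + 7×dataset.csv → size 30, value 222.

222 pts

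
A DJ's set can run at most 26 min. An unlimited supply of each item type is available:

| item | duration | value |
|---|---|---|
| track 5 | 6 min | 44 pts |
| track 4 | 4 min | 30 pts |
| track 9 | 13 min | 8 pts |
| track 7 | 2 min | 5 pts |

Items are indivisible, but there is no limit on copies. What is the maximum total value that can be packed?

194 pts

Best value-per-unit is track 4 at 30/4; filling with it alone gives 6×30 = 180.
Optimal mix: 1×track 5 + 5×track 4 → duration 26, value 194.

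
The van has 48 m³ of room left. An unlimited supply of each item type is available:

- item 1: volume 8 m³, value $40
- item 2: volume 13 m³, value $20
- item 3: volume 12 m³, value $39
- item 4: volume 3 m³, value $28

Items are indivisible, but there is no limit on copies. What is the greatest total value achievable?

Best value-per-unit is item 4 at 28/3, and filling with it alone uses volume 16×3=48. No mix of the others beats 16×28 = 448.

$448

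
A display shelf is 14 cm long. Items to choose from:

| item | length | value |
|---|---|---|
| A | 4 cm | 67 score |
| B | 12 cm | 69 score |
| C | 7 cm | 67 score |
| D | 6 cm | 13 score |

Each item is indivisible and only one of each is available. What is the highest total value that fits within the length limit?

This is a 0/1 knapsack; check combinations near the capacity.
- A+C: length 4+7=11, value 67+67=134
- A+D: length 4+6=10, value 67+13=80
- C+D: length 7+6=13, value 67+13=80
Best: 134 score.

134 score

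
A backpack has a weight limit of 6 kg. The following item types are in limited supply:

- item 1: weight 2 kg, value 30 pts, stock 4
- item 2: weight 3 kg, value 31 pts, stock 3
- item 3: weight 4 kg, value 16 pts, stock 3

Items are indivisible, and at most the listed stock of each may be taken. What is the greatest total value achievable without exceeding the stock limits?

90 pts

Best selections within weight 6 and stock limits:
- 3×item 1: weight 6, value 90
- 2×item 2: weight 6, value 62
Best: 90 pts.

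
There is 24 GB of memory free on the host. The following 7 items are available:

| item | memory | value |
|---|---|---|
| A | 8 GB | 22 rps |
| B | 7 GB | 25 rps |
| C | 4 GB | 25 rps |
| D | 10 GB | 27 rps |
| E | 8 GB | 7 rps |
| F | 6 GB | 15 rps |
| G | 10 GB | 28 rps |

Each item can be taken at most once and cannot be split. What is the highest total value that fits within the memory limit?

Check high-value combinations within 24 GB:
- C+D+G: memory 4+10+10=24, value 25+27+28=80
- B+C+G: memory 7+4+10=21, value 25+25+28=78
- B+C+D: memory 7+4+10=21, value 25+25+27=77
Best: 80 rps.

80 rps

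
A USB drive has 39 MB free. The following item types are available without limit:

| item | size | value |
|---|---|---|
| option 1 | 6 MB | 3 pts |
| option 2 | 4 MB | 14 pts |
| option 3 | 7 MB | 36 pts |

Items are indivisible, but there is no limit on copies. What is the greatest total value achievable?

194 pts

Best value-per-unit is option 3 at 36/7; filling with it alone gives 5×36 = 180.
Optimal mix: 1×option 2 + 5×option 3 → size 39, value 194.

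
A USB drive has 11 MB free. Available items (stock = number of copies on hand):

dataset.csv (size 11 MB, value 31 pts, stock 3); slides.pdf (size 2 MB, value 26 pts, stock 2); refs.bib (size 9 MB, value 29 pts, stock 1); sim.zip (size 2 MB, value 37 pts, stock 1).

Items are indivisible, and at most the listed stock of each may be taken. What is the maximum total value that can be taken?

89 pts

Best selections within size 11 and stock limits:
- 2×slides.pdf + 1×sim.zip: size 6, value 89
- 1×refs.bib + 1×sim.zip: size 11, value 66
- 1×slides.pdf + 1×sim.zip: size 4, value 63
Best: 89 pts.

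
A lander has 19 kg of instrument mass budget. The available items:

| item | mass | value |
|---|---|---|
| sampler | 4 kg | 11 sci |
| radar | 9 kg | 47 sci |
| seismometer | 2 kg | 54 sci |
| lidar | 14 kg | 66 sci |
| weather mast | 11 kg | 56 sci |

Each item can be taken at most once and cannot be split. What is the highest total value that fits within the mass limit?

121 sci

Check high-value combinations within 19 kg:
- sampler+seismometer+weather mast: mass 4+2+11=17, value 11+54+56=121
- seismometer+lidar: mass 2+14=16, value 54+66=120
- sampler+radar+seismometer: mass 4+9+2=15, value 11+47+54=112
- seismometer+weather mast: mass 2+11=13, value 54+56=110
- radar+seismometer: mass 9+2=11, value 47+54=101
Best: 121 sci.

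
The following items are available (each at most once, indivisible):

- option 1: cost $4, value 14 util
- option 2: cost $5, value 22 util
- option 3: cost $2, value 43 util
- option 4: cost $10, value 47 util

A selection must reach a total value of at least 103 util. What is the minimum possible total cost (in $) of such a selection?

16

Subsets with value ≥ 103, sorted by total cost:
- option 1+option 3+option 4: cost 16, value 104
- option 2+option 3+option 4: cost 17, value 112
Minimum cost: 16 $.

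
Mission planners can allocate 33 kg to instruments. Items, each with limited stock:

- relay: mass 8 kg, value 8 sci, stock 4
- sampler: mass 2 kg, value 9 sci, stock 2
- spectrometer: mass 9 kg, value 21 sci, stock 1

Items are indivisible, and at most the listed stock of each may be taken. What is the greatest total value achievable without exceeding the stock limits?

Best selections within mass 33 and stock limits:
- 2×relay + 2×sampler + 1×spectrometer: mass 29, value 55
- 1×relay + 2×sampler + 1×spectrometer: mass 21, value 47
- 2×relay + 1×sampler + 1×spectrometer: mass 27, value 46
- 3×relay + 1×spectrometer: mass 33, value 45
Best: 55 sci.

55 sci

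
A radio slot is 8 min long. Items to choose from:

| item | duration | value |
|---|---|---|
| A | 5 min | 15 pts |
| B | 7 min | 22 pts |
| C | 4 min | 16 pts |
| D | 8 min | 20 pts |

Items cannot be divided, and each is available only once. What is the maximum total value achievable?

Check high-value combinations within 8 min:
- B: duration 7, value 22
- D: duration 8, value 20
- C: duration 4, value 16
- A: duration 5, value 15
Best: 22 pts.

22 pts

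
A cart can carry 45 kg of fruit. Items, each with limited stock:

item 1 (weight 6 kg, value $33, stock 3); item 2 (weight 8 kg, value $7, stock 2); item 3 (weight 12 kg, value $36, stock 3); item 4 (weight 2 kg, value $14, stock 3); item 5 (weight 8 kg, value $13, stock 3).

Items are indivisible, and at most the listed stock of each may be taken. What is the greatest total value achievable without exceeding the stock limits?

$190

Best selections within weight 45 and stock limits:
- 3×item 1 + 1×item 3 + 3×item 4 + 1×item 5: weight 44, value 190
- 3×item 1 + 2×item 3 + 1×item 4: weight 44, value 185
Best: $190.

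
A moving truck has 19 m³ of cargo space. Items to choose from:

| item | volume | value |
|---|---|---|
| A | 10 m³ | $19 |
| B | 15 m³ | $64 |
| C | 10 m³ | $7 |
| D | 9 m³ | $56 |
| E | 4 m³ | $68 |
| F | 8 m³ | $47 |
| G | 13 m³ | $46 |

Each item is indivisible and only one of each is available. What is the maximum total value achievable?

This is a 0/1 knapsack; check combinations near the capacity.
- B+E: volume 15+4=19, value 64+68=132
- D+E: volume 9+4=13, value 56+68=124
- E+F: volume 4+8=12, value 68+47=115
- E+G: volume 4+13=17, value 68+46=114
- D+F: volume 9+8=17, value 56+47=103
Best: $132.

$132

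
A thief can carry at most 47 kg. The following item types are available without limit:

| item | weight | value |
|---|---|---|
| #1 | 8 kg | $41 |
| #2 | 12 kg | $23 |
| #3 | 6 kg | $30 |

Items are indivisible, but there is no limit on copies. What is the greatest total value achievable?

$235

Best value-per-unit is #1 at 41/8; filling with it alone gives 5×41 = 205.
Optimal mix: 5×#1 + 1×#3 → weight 46, value 235.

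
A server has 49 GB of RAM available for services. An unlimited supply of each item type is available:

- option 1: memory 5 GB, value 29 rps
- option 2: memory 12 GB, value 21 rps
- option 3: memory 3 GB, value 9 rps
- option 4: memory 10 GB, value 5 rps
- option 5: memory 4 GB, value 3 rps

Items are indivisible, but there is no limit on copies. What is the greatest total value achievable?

270 rps

Best value-per-unit is option 1 at 29/5; filling with it alone gives 9×29 = 261.
Optimal mix: 9×option 1 + 1×option 3 → memory 48, value 270.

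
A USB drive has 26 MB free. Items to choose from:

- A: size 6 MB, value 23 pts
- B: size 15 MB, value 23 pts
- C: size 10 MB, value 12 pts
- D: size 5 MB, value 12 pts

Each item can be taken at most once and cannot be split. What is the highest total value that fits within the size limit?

58 pts

Check high-value combinations within 26 MB:
- A+B+D: size 6+15+5=26, value 23+23+12=58
- A+C+D: size 6+10+5=21, value 23+12+12=47
- A+B: size 6+15=21, value 23+23=46
- A+D: size 6+5=11, value 23+12=35
Best: 58 pts.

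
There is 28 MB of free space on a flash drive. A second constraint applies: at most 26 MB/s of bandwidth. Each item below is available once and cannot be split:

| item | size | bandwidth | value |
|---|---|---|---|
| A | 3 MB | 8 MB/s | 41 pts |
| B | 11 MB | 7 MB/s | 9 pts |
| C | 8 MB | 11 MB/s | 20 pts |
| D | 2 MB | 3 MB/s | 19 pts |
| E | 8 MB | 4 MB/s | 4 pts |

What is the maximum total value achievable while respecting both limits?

Feasible sets respecting both limits:
- A+C+D+E: size 21, bandwidth 26, value 84
- A+C+D: size 13, bandwidth 22, value 80
- A+B+D+E: size 24, bandwidth 22, value 73
- A+B+C: size 22, bandwidth 26, value 70
Best: 84 pts.

84 pts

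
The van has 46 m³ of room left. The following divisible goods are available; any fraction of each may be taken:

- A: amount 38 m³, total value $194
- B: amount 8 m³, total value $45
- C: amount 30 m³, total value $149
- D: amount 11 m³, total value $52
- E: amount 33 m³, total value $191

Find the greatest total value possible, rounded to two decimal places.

Take in order of value per unit:
- E (191/33 per unit): all 33 → value 191, running total 191.00
- B (45/8 per unit): all 8 → value 45, running total 236.00
- A (194/38 per unit): 5 of 38 → value 5×194/38 = 25.5263, running total 261.53
Total 261.53.

261.53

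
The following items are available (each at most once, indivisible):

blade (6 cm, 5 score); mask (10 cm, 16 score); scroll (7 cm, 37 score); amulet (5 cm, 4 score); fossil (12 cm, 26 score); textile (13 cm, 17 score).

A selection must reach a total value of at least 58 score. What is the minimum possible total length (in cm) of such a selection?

Subsets with value ≥ 58, sorted by total length:
- scroll+fossil: length 19, value 63
- blade+mask+scroll: length 23, value 58
- scroll+amulet+fossil: length 24, value 67
Minimum length: 19 cm.

19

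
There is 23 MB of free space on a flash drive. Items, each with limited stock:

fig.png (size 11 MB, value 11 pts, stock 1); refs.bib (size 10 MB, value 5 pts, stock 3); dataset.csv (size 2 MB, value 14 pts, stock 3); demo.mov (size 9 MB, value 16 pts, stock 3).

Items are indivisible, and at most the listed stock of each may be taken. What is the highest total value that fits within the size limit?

Top feasible selections:
- 2×dataset.csv + 2×demo.mov: size 22, value 60
- 3×dataset.csv + 1×demo.mov: size 15, value 58
- 1×fig.png + 3×dataset.csv: size 17, value 53
- 1×refs.bib + 2×dataset.csv + 1×demo.mov: size 23, value 49
Best: 60 pts.

60 pts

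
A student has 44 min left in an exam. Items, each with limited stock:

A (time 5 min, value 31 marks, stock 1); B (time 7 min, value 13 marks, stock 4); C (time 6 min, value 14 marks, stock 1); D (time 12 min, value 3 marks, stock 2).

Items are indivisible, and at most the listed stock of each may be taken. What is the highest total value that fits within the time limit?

Best selections within time 44 and stock limits:
- 1×A + 4×B + 1×C: time 39, value 97
- 1×A + 3×B + 1×C + 1×D: time 44, value 87
- 1×A + 3×B + 1×C: time 32, value 84
Best: 97 marks.

97 marks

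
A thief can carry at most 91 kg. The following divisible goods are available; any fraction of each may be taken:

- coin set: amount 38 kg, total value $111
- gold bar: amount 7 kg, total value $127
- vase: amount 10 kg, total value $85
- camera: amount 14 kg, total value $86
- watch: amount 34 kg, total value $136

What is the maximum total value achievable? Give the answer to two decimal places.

Take in order of value per unit:
- gold bar (127/7 per unit): all 7 → value 127, running total 127.00
- vase (85/10 per unit): all 10 → value 85, running total 212.00
- camera (86/14 per unit): all 14 → value 86, running total 298.00
- watch (136/34 per unit): all 34 → value 136, running total 434.00
- coin set (111/38 per unit): 26 of 38 → value 26×111/38 = 75.9474, running total 509.95
Total 509.95.

509.95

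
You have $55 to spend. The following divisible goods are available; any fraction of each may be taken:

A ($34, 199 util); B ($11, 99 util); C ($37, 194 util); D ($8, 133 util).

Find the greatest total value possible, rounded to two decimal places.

441.49

Take in order of value per unit:
- D (133/8 per unit): all 8 → value 133, running total 133.00
- B (99/11 per unit): all 11 → value 99, running total 232.00
- A (199/34 per unit): all 34 → value 199, running total 431.00
- C (194/37 per unit): 2 of 37 → value 2×194/37 = 10.4865, running total 441.49
Total 441.49.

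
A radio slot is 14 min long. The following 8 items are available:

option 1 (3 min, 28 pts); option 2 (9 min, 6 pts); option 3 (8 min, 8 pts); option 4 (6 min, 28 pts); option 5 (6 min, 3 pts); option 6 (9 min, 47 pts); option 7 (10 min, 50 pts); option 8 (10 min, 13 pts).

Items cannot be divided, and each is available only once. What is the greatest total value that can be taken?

This is a 0/1 knapsack; check combinations near the capacity.
- option 1+option 7: duration 3+10=13, value 28+50=78
- option 1+option 6: duration 3+9=12, value 28+47=75
- option 1+option 4: duration 3+6=9, value 28+28=56
Best: 78 pts.

78 pts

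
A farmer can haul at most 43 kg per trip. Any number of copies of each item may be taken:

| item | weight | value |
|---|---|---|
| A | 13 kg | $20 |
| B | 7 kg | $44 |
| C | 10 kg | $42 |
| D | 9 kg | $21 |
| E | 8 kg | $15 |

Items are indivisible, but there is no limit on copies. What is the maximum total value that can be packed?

Best value-per-unit is B at 44/7, and filling with it alone uses weight 6×7=42. No mix of the others beats 6×44 = 264.

$264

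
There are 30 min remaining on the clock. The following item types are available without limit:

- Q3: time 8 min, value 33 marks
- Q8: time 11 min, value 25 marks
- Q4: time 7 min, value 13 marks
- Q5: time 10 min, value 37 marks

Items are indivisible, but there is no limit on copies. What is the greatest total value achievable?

Best value-per-unit is Q3 at 33/8; filling with it alone gives 3×33 = 99.
Optimal mix: 3×Q5 → time 30, value 111.

111 marks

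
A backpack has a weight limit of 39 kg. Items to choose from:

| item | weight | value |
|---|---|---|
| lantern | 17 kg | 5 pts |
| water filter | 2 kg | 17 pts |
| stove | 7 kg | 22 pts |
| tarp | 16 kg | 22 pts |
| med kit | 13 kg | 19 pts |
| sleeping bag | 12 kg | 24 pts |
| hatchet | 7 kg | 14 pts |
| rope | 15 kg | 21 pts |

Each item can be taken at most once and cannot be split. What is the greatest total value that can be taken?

Check high-value combinations within 39 kg:
- water filter+stove+tarp+sleeping bag: weight 2+7+16+12=37, value 17+22+22+24=85
- water filter+stove+sleeping bag+rope: weight 2+7+12+15=36, value 17+22+24+21=84
- water filter+stove+med kit+sleeping bag: weight 2+7+13+12=34, value 17+22+19+24=82
- water filter+stove+tarp+med kit: weight 2+7+16+13=38, value 17+22+22+19=80
- water filter+stove+med kit+rope: weight 2+7+13+15=37, value 17+22+19+21=79
Best: 85 pts.

85 pts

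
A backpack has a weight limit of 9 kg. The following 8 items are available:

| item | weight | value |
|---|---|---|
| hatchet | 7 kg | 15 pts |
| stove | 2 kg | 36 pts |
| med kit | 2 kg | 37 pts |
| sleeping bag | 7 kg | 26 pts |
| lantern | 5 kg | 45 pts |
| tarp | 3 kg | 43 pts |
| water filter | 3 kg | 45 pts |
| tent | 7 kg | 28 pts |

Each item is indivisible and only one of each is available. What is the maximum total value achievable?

Check high-value combinations within 9 kg:
- med kit+tarp+water filter: weight 2+3+3=8, value 37+43+45=125
- stove+tarp+water filter: weight 2+3+3=8, value 36+43+45=124
- stove+med kit+water filter: weight 2+2+3=7, value 36+37+45=118
Best: 125 pts.

125 pts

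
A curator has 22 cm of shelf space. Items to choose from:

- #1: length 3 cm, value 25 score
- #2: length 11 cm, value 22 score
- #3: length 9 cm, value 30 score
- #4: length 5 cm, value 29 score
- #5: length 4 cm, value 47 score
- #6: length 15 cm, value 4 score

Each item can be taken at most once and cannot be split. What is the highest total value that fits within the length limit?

Check high-value combinations within 22 cm:
- #1+#3+#4+#5: length 3+9+5+4=21, value 25+30+29+47=131
- #3+#4+#5: length 9+5+4=18, value 30+29+47=106
- #1+#3+#5: length 3+9+4=16, value 25+30+47=102
- #1+#4+#5: length 3+5+4=12, value 25+29+47=101
Best: 131 score.

131 score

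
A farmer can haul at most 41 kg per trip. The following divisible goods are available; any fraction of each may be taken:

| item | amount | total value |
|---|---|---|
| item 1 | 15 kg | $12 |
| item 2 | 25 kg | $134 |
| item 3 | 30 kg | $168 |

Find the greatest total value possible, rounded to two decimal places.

Take in order of value per unit:
- item 3 (168/30 per unit): all 30 → value 168, running total 168.00
- item 2 (134/25 per unit): 11 of 25 → value 11×134/25 = 58.9600, running total 226.96
Total 226.96.

226.96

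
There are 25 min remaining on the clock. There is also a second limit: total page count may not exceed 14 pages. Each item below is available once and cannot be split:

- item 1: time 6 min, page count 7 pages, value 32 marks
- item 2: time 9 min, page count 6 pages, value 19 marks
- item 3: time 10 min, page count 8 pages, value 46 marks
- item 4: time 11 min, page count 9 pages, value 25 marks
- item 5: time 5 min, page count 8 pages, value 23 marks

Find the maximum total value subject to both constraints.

Feasible sets respecting both limits:
- item 2+item 3: time 19, page count 14, value 65
- item 1+item 2: time 15, page count 13, value 51
- item 3: time 10, page count 8, value 46
- item 2+item 5: time 14, page count 14, value 42
Best: 65 marks.

65 marks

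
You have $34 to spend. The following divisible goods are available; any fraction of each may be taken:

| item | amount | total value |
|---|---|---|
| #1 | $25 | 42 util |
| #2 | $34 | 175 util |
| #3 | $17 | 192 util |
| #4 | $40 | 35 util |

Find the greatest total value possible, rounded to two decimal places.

279.50

Take in order of value per unit:
- #3 (192/17 per unit): all 17 → value 192, running total 192.00
- #2 (175/34 per unit): 17 of 34 → value 17×175/34 = 87.5000, running total 279.50
Total 279.50.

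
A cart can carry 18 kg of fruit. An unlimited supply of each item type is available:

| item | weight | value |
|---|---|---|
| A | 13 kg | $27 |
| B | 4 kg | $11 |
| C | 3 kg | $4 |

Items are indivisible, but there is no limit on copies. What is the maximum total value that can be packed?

$44

Best value-per-unit is B at 11/4, and filling with it alone uses weight 4×4=16. No mix of the others beats 4×11 = 44.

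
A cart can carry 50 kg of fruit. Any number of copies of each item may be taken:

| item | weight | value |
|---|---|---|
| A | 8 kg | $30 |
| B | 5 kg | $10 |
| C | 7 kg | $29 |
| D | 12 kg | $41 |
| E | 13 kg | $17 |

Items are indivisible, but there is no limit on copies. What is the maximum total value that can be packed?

Best value-per-unit is C at 29/7; filling with it alone gives 7×29 = 203.
Optimal mix: 1×A + 6×C → weight 50, value 204.

$204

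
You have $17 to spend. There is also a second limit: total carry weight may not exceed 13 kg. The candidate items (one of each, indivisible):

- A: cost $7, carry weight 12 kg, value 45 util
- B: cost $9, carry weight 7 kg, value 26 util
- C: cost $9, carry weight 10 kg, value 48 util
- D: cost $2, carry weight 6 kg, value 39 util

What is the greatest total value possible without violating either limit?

Feasible sets respecting both limits:
- B+D: cost 11, carry weight 13, value 65
- C: cost 9, carry weight 10, value 48
- A: cost 7, carry weight 12, value 45
Best: 65 util.

65 util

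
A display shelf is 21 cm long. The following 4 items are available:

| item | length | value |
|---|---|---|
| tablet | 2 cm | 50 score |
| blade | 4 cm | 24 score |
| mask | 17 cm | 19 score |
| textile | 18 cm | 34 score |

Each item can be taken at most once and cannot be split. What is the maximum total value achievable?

Check high-value combinations within 21 cm:
- tablet+textile: length 2+18=20, value 50+34=84
- tablet+blade: length 2+4=6, value 50+24=74
- tablet+mask: length 2+17=19, value 50+19=69
- tablet: length 2, value 50
Best: 84 score.

84 score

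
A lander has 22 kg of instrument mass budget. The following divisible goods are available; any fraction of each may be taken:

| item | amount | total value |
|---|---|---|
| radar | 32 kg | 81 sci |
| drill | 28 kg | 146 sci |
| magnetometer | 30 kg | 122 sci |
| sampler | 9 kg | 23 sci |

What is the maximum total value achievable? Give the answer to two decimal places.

Take in order of value per unit:
- drill (146/28 per unit): 22 of 28 → value 22×146/28 = 114.7143, running total 114.71
Total 114.71.

114.71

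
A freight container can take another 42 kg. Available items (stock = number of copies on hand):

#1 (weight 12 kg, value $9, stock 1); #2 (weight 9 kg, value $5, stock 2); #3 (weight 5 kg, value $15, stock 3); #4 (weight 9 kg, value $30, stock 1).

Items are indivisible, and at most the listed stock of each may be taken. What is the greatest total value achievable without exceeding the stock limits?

Top feasible selections:
- 2×#2 + 3×#3 + 1×#4: weight 42, value 85
- 1×#1 + 3×#3 + 1×#4: weight 36, value 84
- 1×#2 + 3×#3 + 1×#4: weight 33, value 80
- 3×#3 + 1×#4: weight 24, value 75
Best: $85.

$85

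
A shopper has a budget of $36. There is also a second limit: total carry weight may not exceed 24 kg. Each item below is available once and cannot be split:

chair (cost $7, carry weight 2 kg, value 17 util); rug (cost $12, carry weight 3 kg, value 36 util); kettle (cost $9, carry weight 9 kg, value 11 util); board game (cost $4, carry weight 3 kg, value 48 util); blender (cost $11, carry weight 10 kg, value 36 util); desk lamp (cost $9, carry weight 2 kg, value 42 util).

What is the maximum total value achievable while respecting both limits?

162 util

Feasible sets respecting both limits:
- rug+board game+blender+desk lamp: cost 36, carry weight 18, value 162
- chair+rug+board game+desk lamp: cost 32, carry weight 10, value 143
- chair+board game+blender+desk lamp: cost 31, carry weight 17, value 143
- chair+rug+board game+blender: cost 34, carry weight 18, value 137
Best: 162 util.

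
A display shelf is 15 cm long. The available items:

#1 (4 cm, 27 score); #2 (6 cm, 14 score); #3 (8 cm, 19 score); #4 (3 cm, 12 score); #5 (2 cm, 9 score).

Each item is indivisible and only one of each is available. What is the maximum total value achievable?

62 score

Check high-value combinations within 15 cm:
- #1+#2+#4+#5: length 4+6+3+2=15, value 27+14+12+9=62
- #1+#3+#4: length 4+8+3=15, value 27+19+12=58
- #1+#3+#5: length 4+8+2=14, value 27+19+9=55
- #1+#2+#4: length 4+6+3=13, value 27+14+12=53
- #1+#2+#5: length 4+6+2=12, value 27+14+9=50
Best: 62 score.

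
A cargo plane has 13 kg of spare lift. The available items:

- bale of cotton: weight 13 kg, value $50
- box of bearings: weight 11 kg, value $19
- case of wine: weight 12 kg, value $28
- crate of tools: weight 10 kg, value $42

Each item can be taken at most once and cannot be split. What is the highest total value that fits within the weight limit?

This is a 0/1 knapsack; check combinations near the capacity.
- bale of cotton: weight 13, value 50
- crate of tools: weight 10, value 42
- case of wine: weight 12, value 28
- box of bearings: weight 11, value 19
Best: $50.

$50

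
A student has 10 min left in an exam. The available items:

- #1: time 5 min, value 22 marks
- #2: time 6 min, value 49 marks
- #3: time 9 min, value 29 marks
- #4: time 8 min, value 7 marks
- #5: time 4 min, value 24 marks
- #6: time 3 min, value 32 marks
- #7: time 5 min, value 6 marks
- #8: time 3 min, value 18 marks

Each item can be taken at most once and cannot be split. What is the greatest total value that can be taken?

Check high-value combinations within 10 min:
- #2+#6: time 6+3=9, value 49+32=81
- #5+#6+#8: time 4+3+3=10, value 24+32+18=74
- #2+#5: time 6+4=10, value 49+24=73
- #2+#8: time 6+3=9, value 49+18=67
- #5+#6: time 4+3=7, value 24+32=56
Best: 81 marks.

81 marks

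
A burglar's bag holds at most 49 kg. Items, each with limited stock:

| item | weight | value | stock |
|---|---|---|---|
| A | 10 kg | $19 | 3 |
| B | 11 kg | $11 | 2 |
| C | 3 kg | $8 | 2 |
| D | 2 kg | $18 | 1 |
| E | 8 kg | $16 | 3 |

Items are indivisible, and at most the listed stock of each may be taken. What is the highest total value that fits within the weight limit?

$112

Best selections within weight 49 and stock limits:
- 2×A + 1×C + 1×D + 3×E: weight 49, value 112
- 3×A + 2×C + 1×D + 1×E: weight 46, value 107
- 3×A + 1×D + 2×E: weight 48, value 107
Best: $112.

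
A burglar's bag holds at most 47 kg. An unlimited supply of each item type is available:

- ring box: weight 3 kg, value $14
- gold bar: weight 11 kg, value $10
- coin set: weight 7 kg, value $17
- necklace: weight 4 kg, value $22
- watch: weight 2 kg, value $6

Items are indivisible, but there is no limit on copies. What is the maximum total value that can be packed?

$256

Best value-per-unit is necklace at 22/4; filling with it alone gives 11×22 = 242.
Optimal mix: 1×ring box + 11×necklace → weight 47, value 256.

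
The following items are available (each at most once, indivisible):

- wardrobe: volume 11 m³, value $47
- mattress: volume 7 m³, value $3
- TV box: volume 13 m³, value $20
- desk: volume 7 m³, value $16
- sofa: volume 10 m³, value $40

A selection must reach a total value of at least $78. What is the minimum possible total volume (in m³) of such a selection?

Subsets with value ≥ 78, sorted by total volume:
- wardrobe+sofa: volume 21, value 87
- wardrobe+desk+sofa: volume 28, value 103
- wardrobe+mattress+sofa: volume 28, value 90
Minimum volume: 21 m³.

21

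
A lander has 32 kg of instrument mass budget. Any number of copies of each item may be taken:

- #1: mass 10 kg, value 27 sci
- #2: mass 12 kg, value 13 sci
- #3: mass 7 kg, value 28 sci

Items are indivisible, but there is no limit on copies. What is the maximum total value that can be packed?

Best value-per-unit is #3 at 28/7, and filling with it alone uses mass 4×7=28. No mix of the others beats 4×28 = 112.

112 sci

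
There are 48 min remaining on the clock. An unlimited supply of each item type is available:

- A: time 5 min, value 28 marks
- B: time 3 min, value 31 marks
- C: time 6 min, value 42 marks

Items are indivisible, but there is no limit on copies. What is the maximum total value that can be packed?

Best value-per-unit is B at 31/3, and filling with it alone uses time 16×3=48. No mix of the others beats 16×31 = 496.

496 marks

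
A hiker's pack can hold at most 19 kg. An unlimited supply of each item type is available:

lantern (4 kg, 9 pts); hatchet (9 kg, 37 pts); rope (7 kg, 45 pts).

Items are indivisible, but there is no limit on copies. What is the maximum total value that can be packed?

Best value-per-unit is rope at 45/7; filling with it alone gives 2×45 = 90.
Optimal mix: 1×lantern + 2×rope → weight 18, value 99.

99 pts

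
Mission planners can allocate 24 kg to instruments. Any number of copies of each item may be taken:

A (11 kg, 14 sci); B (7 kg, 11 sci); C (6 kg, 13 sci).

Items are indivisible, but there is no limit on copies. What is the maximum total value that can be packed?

52 sci

Best value-per-unit is C at 13/6, and filling with it alone uses mass 4×6=24. No mix of the others beats 4×13 = 52.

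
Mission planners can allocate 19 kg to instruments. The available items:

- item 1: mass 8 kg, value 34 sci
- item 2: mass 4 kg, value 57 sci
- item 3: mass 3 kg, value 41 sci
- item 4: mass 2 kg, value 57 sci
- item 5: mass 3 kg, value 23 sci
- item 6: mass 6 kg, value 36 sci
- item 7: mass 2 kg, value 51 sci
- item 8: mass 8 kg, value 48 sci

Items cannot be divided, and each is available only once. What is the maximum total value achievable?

254 sci

Check high-value combinations within 19 kg:
- item 2+item 3+item 4+item 7+item 8: mass 4+3+2+2+8=19, value 57+41+57+51+48=254
- item 2+item 3+item 4+item 6+item 7: mass 4+3+2+6+2=17, value 57+41+57+36+51=242
- item 1+item 2+item 3+item 4+item 7: mass 8+4+3+2+2=19, value 34+57+41+57+51=240
Best: 254 sci.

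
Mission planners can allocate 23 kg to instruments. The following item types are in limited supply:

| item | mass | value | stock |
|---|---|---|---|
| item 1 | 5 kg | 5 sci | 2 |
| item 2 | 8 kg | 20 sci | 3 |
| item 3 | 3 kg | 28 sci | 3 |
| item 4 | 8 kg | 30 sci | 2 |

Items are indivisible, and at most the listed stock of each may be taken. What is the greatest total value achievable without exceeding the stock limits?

Best selections within mass 23 and stock limits:
- 1×item 1 + 3×item 3 + 1×item 4: mass 22, value 119
- 2×item 3 + 2×item 4: mass 22, value 116
Best: 119 sci.

119 sci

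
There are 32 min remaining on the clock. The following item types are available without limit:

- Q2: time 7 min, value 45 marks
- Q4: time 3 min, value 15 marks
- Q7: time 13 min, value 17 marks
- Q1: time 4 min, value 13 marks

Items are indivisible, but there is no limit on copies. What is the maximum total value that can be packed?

195 marks

Best value-per-unit is Q2 at 45/7; filling with it alone gives 4×45 = 180.
Optimal mix: 4×Q2 + 1×Q4 → time 31, value 195.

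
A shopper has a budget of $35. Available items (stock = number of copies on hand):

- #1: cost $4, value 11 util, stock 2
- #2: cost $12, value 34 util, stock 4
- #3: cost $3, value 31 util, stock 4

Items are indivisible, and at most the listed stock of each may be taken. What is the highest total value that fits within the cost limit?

Best selections within cost 35 and stock limits:
- 2×#1 + 1×#2 + 4×#3: cost 32, value 180
- 1×#1 + 1×#2 + 4×#3: cost 28, value 169
- 2×#2 + 3×#3: cost 33, value 161
- 1×#2 + 4×#3: cost 24, value 158
Best: 180 util.

180 util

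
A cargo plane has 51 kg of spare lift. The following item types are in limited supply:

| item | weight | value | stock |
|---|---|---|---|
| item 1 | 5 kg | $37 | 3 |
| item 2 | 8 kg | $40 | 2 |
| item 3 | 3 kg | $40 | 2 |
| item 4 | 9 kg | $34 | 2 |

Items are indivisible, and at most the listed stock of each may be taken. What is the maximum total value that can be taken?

Best selections within weight 51 and stock limits:
- 3×item 1 + 2×item 2 + 2×item 3 + 1×item 4: weight 46, value 305
- 2×item 1 + 2×item 2 + 2×item 3 + 2×item 4: weight 50, value 302
Best: $305.

$305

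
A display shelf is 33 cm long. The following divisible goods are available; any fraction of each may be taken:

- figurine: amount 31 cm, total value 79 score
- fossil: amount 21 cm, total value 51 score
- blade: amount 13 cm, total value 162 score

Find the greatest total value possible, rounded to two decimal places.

212.97

Take in order of value per unit:
- blade (162/13 per unit): all 13 → value 162, running total 162.00
- figurine (79/31 per unit): 20 of 31 → value 20×79/31 = 50.9677, running total 212.97
Total 212.97.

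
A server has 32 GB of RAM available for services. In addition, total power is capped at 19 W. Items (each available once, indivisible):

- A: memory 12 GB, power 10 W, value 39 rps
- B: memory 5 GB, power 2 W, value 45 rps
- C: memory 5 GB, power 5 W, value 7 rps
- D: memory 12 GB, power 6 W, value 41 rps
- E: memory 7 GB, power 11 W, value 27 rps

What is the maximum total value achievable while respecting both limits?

Feasible sets respecting both limits:
- A+B+D: memory 29, power 18, value 125
- B+D+E: memory 24, power 19, value 113
- B+C+D: memory 22, power 13, value 93
- A+B+C: memory 22, power 17, value 91
Best: 125 rps.

125 rps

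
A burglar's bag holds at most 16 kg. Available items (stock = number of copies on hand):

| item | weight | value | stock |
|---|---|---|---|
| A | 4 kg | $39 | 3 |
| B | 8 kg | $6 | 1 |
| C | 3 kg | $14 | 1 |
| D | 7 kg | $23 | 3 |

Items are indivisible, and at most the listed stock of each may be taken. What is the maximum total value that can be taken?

Top feasible selections:
- 3×A + 1×C: weight 15, value 131
- 3×A: weight 12, value 117
Best: $131.

$131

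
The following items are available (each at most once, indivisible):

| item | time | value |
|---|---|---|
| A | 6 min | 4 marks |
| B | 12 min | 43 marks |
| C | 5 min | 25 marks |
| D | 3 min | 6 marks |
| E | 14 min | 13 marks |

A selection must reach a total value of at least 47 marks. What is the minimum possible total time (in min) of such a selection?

Subsets with value ≥ 47, sorted by total time:
- B+D: time 15, value 49
- B+C: time 17, value 68
- A+B: time 18, value 47
Minimum time: 15 min.

15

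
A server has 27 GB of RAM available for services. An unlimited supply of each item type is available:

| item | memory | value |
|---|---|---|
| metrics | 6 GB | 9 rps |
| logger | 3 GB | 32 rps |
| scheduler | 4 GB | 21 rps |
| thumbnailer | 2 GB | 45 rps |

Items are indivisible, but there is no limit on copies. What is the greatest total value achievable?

Best value-per-unit is thumbnailer at 45/2, and filling with it alone uses memory 13×2=26. No mix of the others beats 13×45 = 585.

585 rps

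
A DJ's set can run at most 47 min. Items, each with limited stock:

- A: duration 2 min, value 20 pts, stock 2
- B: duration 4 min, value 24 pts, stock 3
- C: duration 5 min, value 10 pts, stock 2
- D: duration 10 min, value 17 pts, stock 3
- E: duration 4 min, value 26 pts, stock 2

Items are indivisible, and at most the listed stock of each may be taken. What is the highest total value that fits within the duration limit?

Best selections within duration 47 and stock limits:
- 2×A + 3×B + 2×C + 1×D + 2×E: duration 44, value 201
- 2×A + 3×B + 2×D + 2×E: duration 44, value 198
- 2×A + 3×B + 1×C + 1×D + 2×E: duration 39, value 191
- 1×A + 3×B + 1×C + 2×D + 2×E: duration 47, value 188
Best: 201 pts.

201 pts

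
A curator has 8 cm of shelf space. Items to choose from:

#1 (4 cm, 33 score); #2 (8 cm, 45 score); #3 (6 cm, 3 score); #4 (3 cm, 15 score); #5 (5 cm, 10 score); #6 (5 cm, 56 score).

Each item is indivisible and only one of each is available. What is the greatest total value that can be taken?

71 score

Check high-value combinations within 8 cm:
- #4+#6: length 3+5=8, value 15+56=71
- #6: length 5, value 56
- #1+#4: length 4+3=7, value 33+15=48
- #2: length 8, value 45
Best: 71 score.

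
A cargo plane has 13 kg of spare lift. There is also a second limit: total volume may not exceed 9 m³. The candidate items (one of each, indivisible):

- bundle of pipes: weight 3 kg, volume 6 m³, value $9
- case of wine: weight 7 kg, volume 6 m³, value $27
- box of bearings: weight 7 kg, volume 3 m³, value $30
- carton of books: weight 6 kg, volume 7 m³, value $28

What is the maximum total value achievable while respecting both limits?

Feasible sets respecting both limits:
- bundle of pipes+box of bearings: weight 10, volume 9, value 39
- box of bearings: weight 7, volume 3, value 30
- carton of books: weight 6, volume 7, value 28
- case of wine: weight 7, volume 6, value 27
Best: $39.

$39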